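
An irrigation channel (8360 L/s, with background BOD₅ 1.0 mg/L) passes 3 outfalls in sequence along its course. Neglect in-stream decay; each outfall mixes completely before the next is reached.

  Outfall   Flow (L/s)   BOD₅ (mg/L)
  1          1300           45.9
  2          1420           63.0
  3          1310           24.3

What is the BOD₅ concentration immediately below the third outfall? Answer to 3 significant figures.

15.3 mg/L

After outfall 1: Q = 8360 + 1300 = 9660 L/s; C = (8360·1.000 + 1300·45.90)/9660 = 7.042 mg/L.
After outfall 2: Q = 9660 + 1420 = 11080 L/s; C = (9660·7.042 + 1420·63.00)/11080 = 14.21 mg/L.
After outfall 3: Q = 11080 + 1310 = 12390 L/s; C = (11080·14.21 + 1310·24.30)/12390 = 15.28 mg/L.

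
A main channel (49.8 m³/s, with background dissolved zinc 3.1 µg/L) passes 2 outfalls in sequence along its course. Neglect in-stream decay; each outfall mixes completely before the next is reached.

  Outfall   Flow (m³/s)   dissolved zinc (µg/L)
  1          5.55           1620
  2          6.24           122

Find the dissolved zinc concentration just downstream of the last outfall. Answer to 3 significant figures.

Below outfall 1: Q → 55.35 m³/s, C = (49.80·3.100 + 5.550·1620)/55.35 = 165.2 µg/L.
Below outfall 2: Q → 61.59 m³/s, C = (55.35·165.2 + 6.240·122.0)/61.59 = 160.8 µg/L.

161 µg/L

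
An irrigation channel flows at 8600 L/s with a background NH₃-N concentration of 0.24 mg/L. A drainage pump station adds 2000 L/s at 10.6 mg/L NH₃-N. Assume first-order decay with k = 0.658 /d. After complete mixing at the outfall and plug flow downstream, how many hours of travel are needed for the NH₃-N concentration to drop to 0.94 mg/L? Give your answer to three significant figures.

30.9 h

After mixing, C = (8600·0.2400 + 2000·10.60) / 10600 = 23260/10600 = 2.195 mg/L.
2.195·exp(−k·t) = 0.94 → t = ln(2.195/0.94)/k = 111300 s = 30.93 h.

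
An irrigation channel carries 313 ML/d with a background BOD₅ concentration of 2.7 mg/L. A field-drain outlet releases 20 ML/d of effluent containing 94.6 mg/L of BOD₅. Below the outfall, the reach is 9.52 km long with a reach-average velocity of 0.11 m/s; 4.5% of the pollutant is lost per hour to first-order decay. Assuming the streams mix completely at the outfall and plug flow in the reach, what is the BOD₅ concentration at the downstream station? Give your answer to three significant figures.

2.72 mg/L

Mass balance: C = (313.0·2.700 + 20.00·94.60) / 333.0 = 2737/333.0 = 8.220 mg/L.
Travel time t = 9.52·1000 / 0.11 = 86550 s = 24.04 h.
4.5%/h lost → k = −ln(1 − 0.045) = 0.04604 h⁻¹.
Decay over the reach: 8.220·exp(−kt) = 8.220·0.3306 = 2.717 mg/L.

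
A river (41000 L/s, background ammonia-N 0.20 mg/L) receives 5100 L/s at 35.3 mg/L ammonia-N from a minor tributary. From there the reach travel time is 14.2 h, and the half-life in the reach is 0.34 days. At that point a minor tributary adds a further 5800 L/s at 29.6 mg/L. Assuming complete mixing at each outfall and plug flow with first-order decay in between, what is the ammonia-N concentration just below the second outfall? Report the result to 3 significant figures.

4.39 mg/L

Flow-weighted average: C = (41000·0.2000 + 5100·35.30) / 46100 = 188200/46100 = 4.083 mg/L; combined flow 46100 L/s.
Half-life 0.34 d → k = ln 2 / 0.34 = 2.039 d⁻¹.
Decay over the reach: 4.083·exp(−kt) = 4.083·0.2993 = 1.222 mg/L.
At the second outfall, C = (46100·1.222 + 5800·29.60) / (46100 + 5800) = 4.394 mg/L.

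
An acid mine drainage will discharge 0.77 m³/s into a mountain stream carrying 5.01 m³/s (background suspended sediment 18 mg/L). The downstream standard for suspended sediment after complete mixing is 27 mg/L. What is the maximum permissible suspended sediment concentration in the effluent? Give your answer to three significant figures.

At the limit, (Qr·Cr + Qe·Cₑ)/(Qr + Qe) = 27:
Cₑ = (5.780·27 − 5.010·18.00) / 0.7700 = 85.56 mg/L.

85.6 mg/L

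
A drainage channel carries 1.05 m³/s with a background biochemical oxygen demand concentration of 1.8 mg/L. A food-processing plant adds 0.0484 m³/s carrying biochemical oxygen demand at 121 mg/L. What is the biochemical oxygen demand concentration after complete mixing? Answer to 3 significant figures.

7.05 mg/L

Conservation of mass: C = (1.050·1.800 + 0.04840·121.0) / 1.098 = 7.746/1.098 = 7.052 mg/L.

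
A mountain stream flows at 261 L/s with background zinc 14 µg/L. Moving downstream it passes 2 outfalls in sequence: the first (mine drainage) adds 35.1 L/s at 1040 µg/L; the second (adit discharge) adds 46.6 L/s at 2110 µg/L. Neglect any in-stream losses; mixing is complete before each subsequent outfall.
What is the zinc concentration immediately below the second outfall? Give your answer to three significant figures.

404 µg/L

Outfall 1: combined Q = 296.1 L/s; C = (261.0·14.00 + 35.10·1040)/296.1 = 135.6 µg/L.
Outfall 2: combined Q = 342.7 L/s; C = (296.1·135.6 + 46.60·2110)/342.7 = 404.1 µg/L.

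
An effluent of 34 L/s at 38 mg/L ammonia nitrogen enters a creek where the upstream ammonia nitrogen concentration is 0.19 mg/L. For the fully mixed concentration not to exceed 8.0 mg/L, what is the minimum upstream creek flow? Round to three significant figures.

Set C_mix = 8.0: (Q·0.1900 + 34.00·38.00) / (Q + 34.00) = 8.0
→ Q = 34.00·(38.00 − 8.0)/(8.0 − 0.1900) = 130.6 L/s.

131 L/s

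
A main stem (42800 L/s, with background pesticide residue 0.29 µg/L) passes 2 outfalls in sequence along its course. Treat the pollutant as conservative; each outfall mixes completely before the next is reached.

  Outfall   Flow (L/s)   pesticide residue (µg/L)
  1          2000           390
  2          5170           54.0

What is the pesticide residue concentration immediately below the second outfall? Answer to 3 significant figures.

After outfall 1: Q = 42800 + 2000 = 44800 L/s; C = (42800·0.2900 + 2000·390.0)/44800 = 17.69 µg/L.
After outfall 2: Q = 44800 + 5170 = 49970 L/s; C = (44800·17.69 + 5170·54.00)/49970 = 21.44 µg/L.

21.4 µg/L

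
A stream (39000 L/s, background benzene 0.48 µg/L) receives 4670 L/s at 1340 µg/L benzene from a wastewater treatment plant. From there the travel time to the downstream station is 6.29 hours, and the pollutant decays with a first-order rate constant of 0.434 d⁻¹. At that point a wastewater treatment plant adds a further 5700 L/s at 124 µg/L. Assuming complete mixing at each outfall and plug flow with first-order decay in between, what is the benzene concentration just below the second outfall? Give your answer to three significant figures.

Conservation of mass: C = (39000·0.4800 + 4670·1340) / 43670 = 6277000/43670 = 143.7 µg/L; combined flow 43670 L/s.
Applying C = C₀e^(−kt): 143.7 × 0.8925 = 128.3 µg/L.
At the second outfall, C = (43670·128.3 + 5700·124.0) / (43670 + 5700) = 127.8 µg/L.

128 µg/L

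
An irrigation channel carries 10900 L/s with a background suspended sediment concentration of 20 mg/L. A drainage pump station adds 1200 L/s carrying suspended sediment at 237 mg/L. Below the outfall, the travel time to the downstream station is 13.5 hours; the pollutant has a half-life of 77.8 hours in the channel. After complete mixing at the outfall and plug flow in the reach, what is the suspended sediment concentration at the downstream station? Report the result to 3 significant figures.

Flow-weighted average: C = (10900·20.00 + 1200·237.0) / 12100 = 502400/12100 = 41.52 mg/L.
Half-life 77.8 h → k = ln 2 / 77.8 = 0.008909 h⁻¹ = 0.2138 d⁻¹.
First-order decay: C = 41.52·exp(−k·t) = 41.52·0.8867 = 36.82 mg/L.

36.8 mg/L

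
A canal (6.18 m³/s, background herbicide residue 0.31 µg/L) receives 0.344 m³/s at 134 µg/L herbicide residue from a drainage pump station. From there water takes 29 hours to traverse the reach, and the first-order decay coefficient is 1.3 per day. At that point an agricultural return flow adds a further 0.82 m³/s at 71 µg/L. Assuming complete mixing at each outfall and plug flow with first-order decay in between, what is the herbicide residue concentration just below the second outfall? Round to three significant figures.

Flow-weighted average: C = (6.180·0.3100 + 0.3440·134.0) / 6.524 = 48.01/6.524 = 7.359 µg/L; combined flow 6.524 m³/s.
Decay over the reach: 7.359·exp(−kt) = 7.359·0.2079 = 1.530 µg/L.
Second outfall: C = (6.524·1.530 + 0.8200·71.00)/7.344 = 9.287 µg/L.

9.29 µg/L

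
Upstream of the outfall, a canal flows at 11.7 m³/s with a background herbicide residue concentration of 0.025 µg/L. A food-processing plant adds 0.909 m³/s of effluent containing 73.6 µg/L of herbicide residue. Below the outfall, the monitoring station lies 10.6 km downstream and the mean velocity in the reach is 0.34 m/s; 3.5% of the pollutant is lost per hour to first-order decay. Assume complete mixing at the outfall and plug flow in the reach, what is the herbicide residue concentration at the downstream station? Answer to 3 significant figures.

3.91 µg/L

Flow-weighted average: C = (11.70·0.02500 + 0.9090·73.60) / 12.61 = 67.19/12.61 = 5.329 µg/L.
Travel time t = 10.6·1000 / 0.34 = 31180 s = 8.660 h.
3.5%/h lost → k = −ln(1 − 0.035) = 0.03563 h⁻¹.
Decay over the reach: 5.329·exp(−kt) = 5.329·0.7345 = 3.914 µg/L.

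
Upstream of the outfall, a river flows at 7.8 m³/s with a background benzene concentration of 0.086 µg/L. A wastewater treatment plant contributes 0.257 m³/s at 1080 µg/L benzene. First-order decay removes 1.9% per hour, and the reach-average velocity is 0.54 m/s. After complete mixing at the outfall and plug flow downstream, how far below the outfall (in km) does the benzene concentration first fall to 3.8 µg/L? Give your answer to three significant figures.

Mass balance: C = (7.800·0.08600 + 0.2570·1080) / 8.057 = 278.2/8.057 = 34.53 µg/L.
1.9%/h lost → k = −ln(1 − 0.019) = 0.01918 h⁻¹.
Set 34.53·exp(−k·t) = 3.8 → t = ln(34.53/3.8)/k = 414200 s = 115.0 h.
Distance = v·t = 0.54·414200 = 223600 m = 223.6 km.

224 km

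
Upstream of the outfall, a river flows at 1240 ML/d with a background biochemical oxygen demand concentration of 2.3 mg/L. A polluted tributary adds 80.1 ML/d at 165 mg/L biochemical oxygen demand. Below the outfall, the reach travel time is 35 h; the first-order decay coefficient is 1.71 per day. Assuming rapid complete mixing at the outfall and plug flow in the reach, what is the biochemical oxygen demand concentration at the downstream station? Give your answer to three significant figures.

1.01 mg/L

After mixing, C = (1240·2.300 + 80.10·165.0) / 1320 = 16070/1320 = 12.17 mg/L.
After decay, C = 12.17 × e^(−kt) = 12.17 × 0.08260 = 1.005 mg/L.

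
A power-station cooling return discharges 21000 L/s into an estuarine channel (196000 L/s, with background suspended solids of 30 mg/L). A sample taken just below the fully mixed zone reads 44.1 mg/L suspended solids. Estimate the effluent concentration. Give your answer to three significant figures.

Mass balance: 196000·30.00 + 21000·Cₑ = 217000·44.10
→ Cₑ = (217000·44.10 − 196000·30.00) / 21000 = 175.7 mg/L.

176 mg/L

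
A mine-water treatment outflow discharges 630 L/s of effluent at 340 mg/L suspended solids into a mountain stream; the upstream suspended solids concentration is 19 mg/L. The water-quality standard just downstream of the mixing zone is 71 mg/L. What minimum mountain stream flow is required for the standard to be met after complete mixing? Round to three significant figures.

3260 L/s

Set C_mix = 71: (Q·19.00 + 630.0·340.0) / (Q + 630.0) = 71
→ Q = 630.0·(340.0 − 71)/(71 − 19.00) = 3259 L/s.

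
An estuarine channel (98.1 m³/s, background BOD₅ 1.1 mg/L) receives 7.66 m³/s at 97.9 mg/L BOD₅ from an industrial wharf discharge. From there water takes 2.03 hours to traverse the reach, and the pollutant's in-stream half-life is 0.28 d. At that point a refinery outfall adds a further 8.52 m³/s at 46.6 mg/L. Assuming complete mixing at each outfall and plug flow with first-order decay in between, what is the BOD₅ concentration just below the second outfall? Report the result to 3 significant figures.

9.56 mg/L

Flow-weighted average: C = (98.10·1.100 + 7.660·97.90) / 105.8 = 857.8/105.8 = 8.111 mg/L; combined flow 105.8 m³/s.
Half-life 0.28 d → k = ln 2 / 0.28 = 2.476 d⁻¹.
Decay over the reach: 8.111·exp(−kt) = 8.111·0.8111 = 6.579 mg/L.
Second outfall: C = (105.8·6.579 + 8.520·46.60)/114.3 = 9.562 mg/L.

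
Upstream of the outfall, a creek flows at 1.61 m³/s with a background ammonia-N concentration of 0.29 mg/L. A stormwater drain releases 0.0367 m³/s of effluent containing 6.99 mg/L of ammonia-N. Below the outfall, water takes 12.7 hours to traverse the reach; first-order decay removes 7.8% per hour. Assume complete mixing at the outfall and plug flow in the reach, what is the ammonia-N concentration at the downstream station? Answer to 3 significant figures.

0.157 mg/L

Mass balance: C = (1.610·0.2900 + 0.03670·6.990) / 1.647 = 0.7234/1.647 = 0.4393 mg/L.
7.8%/h lost → k = −ln(1 − 0.078) = 0.08121 h⁻¹.
Applying C = C₀e^(−kt): 0.4393 × 0.3565 = 0.1566 mg/L.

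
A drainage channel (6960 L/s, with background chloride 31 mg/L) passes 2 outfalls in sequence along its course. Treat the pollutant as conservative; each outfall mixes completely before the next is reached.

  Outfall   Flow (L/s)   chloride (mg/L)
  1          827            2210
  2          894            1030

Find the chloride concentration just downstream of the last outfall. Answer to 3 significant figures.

341 mg/L

After outfall 1: Q = 6960 + 827.0 = 7787 L/s; C = (6960·31.00 + 827.0·2210)/7787 = 262.4 mg/L.
After outfall 2: Q = 7787 + 894.0 = 8681 L/s; C = (7787·262.4 + 894.0·1030)/8681 = 341.5 mg/L.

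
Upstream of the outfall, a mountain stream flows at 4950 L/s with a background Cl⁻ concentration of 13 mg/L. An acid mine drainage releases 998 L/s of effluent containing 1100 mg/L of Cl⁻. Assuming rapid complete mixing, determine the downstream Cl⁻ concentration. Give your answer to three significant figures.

195 mg/L

Mass balance: C = (4950·13.00 + 998.0·1100) / 5948 = 1162000/5948 = 195.4 mg/L.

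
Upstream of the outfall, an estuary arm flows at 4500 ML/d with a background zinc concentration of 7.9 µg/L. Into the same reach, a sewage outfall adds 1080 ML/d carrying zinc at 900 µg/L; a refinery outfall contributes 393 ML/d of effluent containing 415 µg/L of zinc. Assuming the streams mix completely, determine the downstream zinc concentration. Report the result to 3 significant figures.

Mixed concentration C = ΣQC/ΣQ = (4500·7.900 + 1080·900.0 + 393.0·415.0) / 5973 = 1171000/5973 = 196.0 µg/L.

196 µg/L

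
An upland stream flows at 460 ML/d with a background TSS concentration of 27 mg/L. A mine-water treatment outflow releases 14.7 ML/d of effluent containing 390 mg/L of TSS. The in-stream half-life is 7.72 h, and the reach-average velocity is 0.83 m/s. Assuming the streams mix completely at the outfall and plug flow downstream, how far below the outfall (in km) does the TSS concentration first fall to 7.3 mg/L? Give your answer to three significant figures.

55.1 km

Mass balance: C = (460.0·27.00 + 14.70·390.0) / 474.7 = 18150/474.7 = 38.24 mg/L.
Half-life 7.72 h → k = ln 2 / 7.72 = 0.08979 h⁻¹ = 2.155 d⁻¹.
Set 38.24·exp(−k·t) = 7.3 → t = ln(38.24/7.3)/k = 66400 s = 18.44 h.
Distance = v·t = 0.83·66400 = 55110 m = 55.11 km.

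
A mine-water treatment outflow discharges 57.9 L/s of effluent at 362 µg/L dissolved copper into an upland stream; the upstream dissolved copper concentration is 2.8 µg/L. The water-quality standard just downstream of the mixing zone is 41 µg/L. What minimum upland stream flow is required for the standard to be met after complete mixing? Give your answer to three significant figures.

487 L/s

Set C_mix = 41: (Q·2.800 + 57.90·362.0) / (Q + 57.90) = 41
→ Q = 57.90·(362.0 − 41)/(41 − 2.800) = 486.5 L/s.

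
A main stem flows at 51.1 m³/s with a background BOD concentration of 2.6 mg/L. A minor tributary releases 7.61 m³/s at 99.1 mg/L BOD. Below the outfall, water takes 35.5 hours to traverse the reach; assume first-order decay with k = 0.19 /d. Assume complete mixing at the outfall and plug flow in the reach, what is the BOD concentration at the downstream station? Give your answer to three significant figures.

11.4 mg/L

Mixed concentration C = ΣQC/ΣQ = (51.10·2.600 + 7.610·99.10) / 58.71 = 887.0/58.71 = 15.11 mg/L.
First-order decay: C = 15.11·exp(−k·t) = 15.11·0.7550 = 11.41 mg/L.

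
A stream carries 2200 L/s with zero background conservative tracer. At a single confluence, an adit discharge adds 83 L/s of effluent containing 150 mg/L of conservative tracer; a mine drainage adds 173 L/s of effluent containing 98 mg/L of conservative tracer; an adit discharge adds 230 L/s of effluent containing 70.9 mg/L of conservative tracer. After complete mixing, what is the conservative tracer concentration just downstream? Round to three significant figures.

17.0 mg/L

After mixing, C = (2200·0 + 83.00·150.0 + 173.0·98.00 + 230.0·70.90) / 2686 = 45710/2686 = 17.02 mg/L.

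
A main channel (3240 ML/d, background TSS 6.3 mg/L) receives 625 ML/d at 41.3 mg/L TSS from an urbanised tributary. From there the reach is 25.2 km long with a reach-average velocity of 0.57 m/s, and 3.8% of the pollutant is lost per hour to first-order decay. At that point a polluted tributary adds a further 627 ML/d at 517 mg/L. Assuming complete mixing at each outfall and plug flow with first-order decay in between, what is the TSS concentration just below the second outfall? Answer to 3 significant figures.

78.6 mg/L

Flow-weighted average: C = (3240·6.300 + 625.0·41.30) / 3865 = 46220/3865 = 11.96 mg/L; combined flow 3865 ML/d.
Travel time t = 25.2·1000 / 0.57 = 44210 s = 12.28 h.
3.8%/h lost → k = −ln(1 − 0.038) = 0.03874 h⁻¹.
Applying C = C₀e^(−kt): 11.96 × 0.6214 = 7.432 mg/L.
Second outfall: C = (3865·7.432 + 627.0·517.0)/4492 = 78.56 mg/L.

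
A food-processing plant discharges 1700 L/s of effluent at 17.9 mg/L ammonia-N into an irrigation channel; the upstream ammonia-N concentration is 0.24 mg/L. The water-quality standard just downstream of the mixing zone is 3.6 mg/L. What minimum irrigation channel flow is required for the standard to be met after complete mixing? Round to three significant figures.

7240 L/s

Set C_mix = 3.6: (Q·0.2400 + 1700·17.90) / (Q + 1700) = 3.6
→ Q = 1700·(17.90 − 3.6)/(3.6 − 0.2400) = 7235 L/s.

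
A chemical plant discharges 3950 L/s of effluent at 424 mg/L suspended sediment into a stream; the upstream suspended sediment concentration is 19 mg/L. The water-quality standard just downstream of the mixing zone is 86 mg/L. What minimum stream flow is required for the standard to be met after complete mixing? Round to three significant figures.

19900 L/s

Set C_mix = 86: (Q·19.00 + 3950·424.0) / (Q + 3950) = 86
→ Q = 3950·(424.0 − 86)/(86 − 19.00) = 19930 L/s.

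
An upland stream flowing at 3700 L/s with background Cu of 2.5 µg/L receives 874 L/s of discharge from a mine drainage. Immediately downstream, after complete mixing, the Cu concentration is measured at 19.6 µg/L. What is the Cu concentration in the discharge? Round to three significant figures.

Mass balance: 3700·2.500 + 874.0·Cₑ = 4574·19.60
→ Cₑ = (4574·19.60 − 3700·2.500) / 874.0 = 91.99 µg/L.

92.0 µg/L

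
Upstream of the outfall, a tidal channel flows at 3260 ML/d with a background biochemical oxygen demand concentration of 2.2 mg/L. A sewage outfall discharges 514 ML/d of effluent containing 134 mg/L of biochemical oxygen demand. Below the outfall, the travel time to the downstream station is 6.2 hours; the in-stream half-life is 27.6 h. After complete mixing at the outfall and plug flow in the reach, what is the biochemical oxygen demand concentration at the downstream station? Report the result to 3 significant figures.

Conservation of mass: C = (3260·2.200 + 514.0·134.0) / 3774 = 76050/3774 = 20.15 mg/L.
Half-life 27.6 h → k = ln 2 / 27.6 = 0.02511 h⁻¹ = 0.6027 d⁻¹.
First-order decay: C = 20.15·exp(−k·t) = 20.15·0.8558 = 17.25 mg/L.

17.2 mg/L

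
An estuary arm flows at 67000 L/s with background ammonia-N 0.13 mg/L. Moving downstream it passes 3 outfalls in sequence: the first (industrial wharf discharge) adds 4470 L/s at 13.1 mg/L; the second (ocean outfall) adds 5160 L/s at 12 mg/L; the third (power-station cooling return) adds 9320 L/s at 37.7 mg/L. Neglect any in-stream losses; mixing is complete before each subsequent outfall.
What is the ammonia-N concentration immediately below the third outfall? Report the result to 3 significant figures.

5.59 mg/L

Outfall 1: combined Q = 71470 L/s; C = (67000·0.1300 + 4470·13.10)/71470 = 0.9412 mg/L.
Outfall 2: combined Q = 76630 L/s; C = (71470·0.9412 + 5160·12.00)/76630 = 1.686 mg/L.
Outfall 3: combined Q = 85950 L/s; C = (76630·1.686 + 9320·37.70)/85950 = 5.591 mg/L.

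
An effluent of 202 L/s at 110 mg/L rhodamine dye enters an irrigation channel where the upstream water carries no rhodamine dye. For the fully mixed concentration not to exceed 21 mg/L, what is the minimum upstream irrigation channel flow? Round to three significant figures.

Set C_mix = 21: (Q·0 + 202.0·110.0) / (Q + 202.0) = 21
→ Q = 202.0·(110.0 − 21)/(21 − 0) = 856.1 L/s.

856 L/s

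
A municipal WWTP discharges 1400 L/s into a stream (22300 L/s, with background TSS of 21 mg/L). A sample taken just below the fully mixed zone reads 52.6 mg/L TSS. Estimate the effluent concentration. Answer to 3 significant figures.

556 mg/L

Mass balance: 22300·21.00 + 1400·Cₑ = 23700·52.60
→ Cₑ = (23700·52.60 − 22300·21.00) / 1400 = 555.9 mg/L.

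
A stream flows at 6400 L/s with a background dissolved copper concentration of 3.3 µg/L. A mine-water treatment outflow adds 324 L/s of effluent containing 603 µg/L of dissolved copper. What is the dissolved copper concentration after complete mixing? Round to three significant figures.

32.2 µg/L

Mass balance: C = (6400·3.300 + 324.0·603.0) / 6724 = 216500/6724 = 32.20 µg/L.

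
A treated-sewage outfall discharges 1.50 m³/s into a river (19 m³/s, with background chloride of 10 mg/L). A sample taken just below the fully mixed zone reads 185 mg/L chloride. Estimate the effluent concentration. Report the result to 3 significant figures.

2400 mg/L

Mass balance: 19.00·10.00 + 1.500·Cₑ = 20.50·185.0
→ Cₑ = (20.50·185.0 − 19.00·10.00) / 1.500 = 2402 mg/L.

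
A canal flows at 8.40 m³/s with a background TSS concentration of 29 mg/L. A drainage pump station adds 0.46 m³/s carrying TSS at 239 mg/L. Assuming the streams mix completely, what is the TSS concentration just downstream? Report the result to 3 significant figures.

39.9 mg/L

Conservation of mass: C = (8.400·29.00 + 0.4600·239.0) / 8.860 = 353.5/8.860 = 39.90 mg/L.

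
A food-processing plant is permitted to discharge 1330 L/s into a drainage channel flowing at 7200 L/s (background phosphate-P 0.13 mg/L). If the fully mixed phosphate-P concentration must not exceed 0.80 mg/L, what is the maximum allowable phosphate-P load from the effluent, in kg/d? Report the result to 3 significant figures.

509 kg/d

Mass balance at the limit: 7200·0.1300 + 1330·Cₑ = 8530·0.80 → Cₑ = 4.427 mg/L.
1330 L/s = 1.330 m³/s. Load = 1.330 m³/s × 4.427 g/m³ × 86 400 s/d = 508.7 kg/d.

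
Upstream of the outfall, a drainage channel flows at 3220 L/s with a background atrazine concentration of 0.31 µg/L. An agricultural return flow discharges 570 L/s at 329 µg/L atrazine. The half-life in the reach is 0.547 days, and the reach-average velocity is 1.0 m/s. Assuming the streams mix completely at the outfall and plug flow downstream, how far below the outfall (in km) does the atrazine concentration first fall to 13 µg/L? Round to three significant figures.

91.5 km

Flow-weighted average: C = (3220·0.3100 + 570.0·329.0) / 3790 = 188500/3790 = 49.74 µg/L.
Half-life 0.547 d → k = ln 2 / 0.547 = 1.267 d⁻¹.
Set 49.74·exp(−k·t) = 13 → t = ln(49.74/13)/k = 91500 s = 25.42 h.
Distance = v·t = 1.0·91500 = 91500 m = 91.50 km.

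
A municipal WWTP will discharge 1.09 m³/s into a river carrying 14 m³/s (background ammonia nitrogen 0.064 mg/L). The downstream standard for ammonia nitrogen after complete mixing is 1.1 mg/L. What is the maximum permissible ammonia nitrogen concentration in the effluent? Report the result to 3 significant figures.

14.4 mg/L

At the limit, (Qr·Cr + Qe·Cₑ)/(Qr + Qe) = 1.1:
Cₑ = (15.09·1.1 − 14.00·0.06400) / 1.090 = 14.41 mg/L.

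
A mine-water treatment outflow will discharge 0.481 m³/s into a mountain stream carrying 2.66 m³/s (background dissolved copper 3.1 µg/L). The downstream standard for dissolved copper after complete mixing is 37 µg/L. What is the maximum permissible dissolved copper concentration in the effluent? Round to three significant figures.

At the limit, (Qr·Cr + Qe·Cₑ)/(Qr + Qe) = 37:
Cₑ = (3.141·37 − 2.660·3.100) / 0.4810 = 224.5 µg/L.

224 µg/L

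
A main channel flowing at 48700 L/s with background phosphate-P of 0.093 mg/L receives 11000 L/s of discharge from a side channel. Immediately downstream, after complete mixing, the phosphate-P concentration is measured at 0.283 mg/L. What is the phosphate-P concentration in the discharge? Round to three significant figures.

1.12 mg/L

Mass balance: 48700·0.09300 + 11000·Cₑ = 59700·0.2830
→ Cₑ = (59700·0.2830 − 48700·0.09300) / 11000 = 1.124 mg/L.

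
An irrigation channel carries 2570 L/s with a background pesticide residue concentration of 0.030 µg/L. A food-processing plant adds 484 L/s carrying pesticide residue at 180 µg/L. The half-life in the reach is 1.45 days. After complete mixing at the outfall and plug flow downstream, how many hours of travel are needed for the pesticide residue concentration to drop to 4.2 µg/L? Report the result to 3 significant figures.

Flow-weighted average: C = (2570·0.03000 + 484.0·180.0) / 3054 = 87200/3054 = 28.55 µg/L.
Half-life 1.45 d → k = ln 2 / 1.45 = 0.4780 d⁻¹.
28.55·exp(−k·t) = 4.2 → t = ln(28.55/4.2)/k = 346400 s = 96.23 h.

96.2 h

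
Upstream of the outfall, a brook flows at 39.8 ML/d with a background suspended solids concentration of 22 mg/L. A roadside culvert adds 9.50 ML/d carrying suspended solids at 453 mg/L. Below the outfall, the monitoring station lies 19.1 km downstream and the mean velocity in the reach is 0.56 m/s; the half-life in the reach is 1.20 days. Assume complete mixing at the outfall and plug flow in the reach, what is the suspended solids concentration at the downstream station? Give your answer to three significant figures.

83.6 mg/L

After mixing, C = (39.80·22.00 + 9.500·453.0) / 49.30 = 5179/49.30 = 105.1 mg/L.
Travel time t = 19.1·1000 / 0.56 = 34110 s = 9.474 h.
Half-life 1.20 d → k = ln 2 / 1.20 = 0.5776 d⁻¹.
After decay, C = 105.1 × e^(−kt) = 105.1 × 0.7961 = 83.63 mg/L.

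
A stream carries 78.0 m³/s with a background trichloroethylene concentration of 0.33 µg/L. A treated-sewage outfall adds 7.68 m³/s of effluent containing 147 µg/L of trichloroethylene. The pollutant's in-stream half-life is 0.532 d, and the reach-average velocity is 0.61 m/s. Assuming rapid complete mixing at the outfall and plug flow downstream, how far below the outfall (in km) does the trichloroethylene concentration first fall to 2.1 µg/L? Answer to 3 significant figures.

75.2 km

Mixed concentration C = ΣQC/ΣQ = (78.00·0.3300 + 7.680·147.0) / 85.68 = 1155/85.68 = 13.48 µg/L.
Half-life 0.532 d → k = ln 2 / 0.532 = 1.303 d⁻¹.
Set 13.48·exp(−k·t) = 2.1 → t = ln(13.48/2.1)/k = 123300 s = 34.24 h.
Distance = v·t = 0.61·123300 = 75200 m = 75.20 km.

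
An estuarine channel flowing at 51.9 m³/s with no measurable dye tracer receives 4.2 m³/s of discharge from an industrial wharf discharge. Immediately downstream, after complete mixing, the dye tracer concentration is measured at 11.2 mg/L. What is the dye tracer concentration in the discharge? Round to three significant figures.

150 mg/L

Mass balance: 51.90·0 + 4.200·Cₑ = 56.10·11.20
→ Cₑ = (56.10·11.20 − 51.90·0) / 4.200 = 149.6 mg/L.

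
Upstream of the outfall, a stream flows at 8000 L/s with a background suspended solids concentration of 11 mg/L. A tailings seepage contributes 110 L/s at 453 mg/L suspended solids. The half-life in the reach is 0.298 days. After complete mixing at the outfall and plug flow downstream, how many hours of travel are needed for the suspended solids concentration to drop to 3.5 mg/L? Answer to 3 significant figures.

16.3 h

Flow-weighted average: C = (8000·11.00 + 110.0·453.0) / 8110 = 137800/8110 = 17.00 mg/L.
Half-life 0.298 d → k = ln 2 / 0.298 = 2.326 d⁻¹.
17.00·exp(−k·t) = 3.5 → t = ln(17.00/3.5)/k = 58700 s = 16.30 h.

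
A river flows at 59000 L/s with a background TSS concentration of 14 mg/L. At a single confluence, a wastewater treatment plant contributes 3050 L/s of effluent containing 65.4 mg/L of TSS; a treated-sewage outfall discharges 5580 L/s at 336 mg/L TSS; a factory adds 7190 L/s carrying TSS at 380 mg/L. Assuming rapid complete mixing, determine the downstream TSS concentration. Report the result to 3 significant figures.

Conservation of mass: C = (59000·14.00 + 3050·65.40 + 5580·336.0 + 7190·380.0) / 74820 = 5633000/74820 = 75.28 mg/L.

75.3 mg/L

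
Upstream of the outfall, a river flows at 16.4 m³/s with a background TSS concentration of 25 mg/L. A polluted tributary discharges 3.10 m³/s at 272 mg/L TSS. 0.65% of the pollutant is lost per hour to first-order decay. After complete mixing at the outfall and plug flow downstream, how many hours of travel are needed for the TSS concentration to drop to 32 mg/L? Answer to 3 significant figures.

107 h

Mixed concentration C = ΣQC/ΣQ = (16.40·25.00 + 3.100·272.0) / 19.50 = 1253/19.50 = 64.27 mg/L.
0.65%/h lost → k = −ln(1 − 0.0065) = 0.006521 h⁻¹.
64.27·exp(−k·t) = 32 → t = ln(64.27/32)/k = 384900 s = 106.9 h.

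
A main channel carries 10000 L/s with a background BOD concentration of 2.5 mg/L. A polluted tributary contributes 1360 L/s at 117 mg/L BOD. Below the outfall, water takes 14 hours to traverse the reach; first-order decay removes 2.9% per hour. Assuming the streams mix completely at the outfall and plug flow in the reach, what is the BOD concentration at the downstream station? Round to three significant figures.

10.7 mg/L

Flow-weighted average: C = (10000·2.500 + 1360·117.0) / 11360 = 184100/11360 = 16.21 mg/L.
2.9%/h lost → k = −ln(1 − 0.029) = 0.02943 h⁻¹.
Applying C = C₀e^(−kt): 16.21 × 0.6623 = 10.73 mg/L.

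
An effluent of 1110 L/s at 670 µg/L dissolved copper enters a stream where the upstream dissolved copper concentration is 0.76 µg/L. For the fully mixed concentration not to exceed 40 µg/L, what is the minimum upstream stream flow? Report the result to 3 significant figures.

Set C_mix = 40: (Q·0.7600 + 1110·670.0) / (Q + 1110) = 40
→ Q = 1110·(670.0 − 40)/(40 − 0.7600) = 17820 L/s.

17800 L/s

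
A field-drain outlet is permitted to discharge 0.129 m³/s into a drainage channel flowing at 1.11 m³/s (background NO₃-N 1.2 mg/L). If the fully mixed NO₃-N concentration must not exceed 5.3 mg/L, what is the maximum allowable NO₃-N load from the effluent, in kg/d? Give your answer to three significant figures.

Mass balance at the limit: 1.110·1.200 + 0.1290·Cₑ = 1.239·5.3 → Cₑ = 40.58 mg/L.
Load = 0.1290 m³/s × 40.58 g/m³ × 86 400 s/d = 452.3 kg/d.

452 kg/d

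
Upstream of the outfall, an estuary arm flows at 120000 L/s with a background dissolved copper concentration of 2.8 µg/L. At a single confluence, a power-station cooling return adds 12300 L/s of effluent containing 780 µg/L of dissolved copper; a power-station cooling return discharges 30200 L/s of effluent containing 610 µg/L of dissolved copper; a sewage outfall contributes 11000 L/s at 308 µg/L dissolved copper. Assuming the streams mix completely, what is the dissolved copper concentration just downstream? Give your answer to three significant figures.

Flow-weighted average: C = (120000·2.800 + 12300·780.0 + 30200·610.0 + 11000·308.0) / 173500 = 31740000/173500 = 182.9 µg/L.

183 µg/L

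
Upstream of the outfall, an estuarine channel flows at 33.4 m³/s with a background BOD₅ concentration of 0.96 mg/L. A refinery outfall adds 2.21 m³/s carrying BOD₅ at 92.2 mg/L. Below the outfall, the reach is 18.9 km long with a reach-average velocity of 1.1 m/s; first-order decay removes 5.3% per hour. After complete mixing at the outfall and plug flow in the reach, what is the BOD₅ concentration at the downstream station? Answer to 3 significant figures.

5.11 mg/L

Conservation of mass: C = (33.40·0.9600 + 2.210·92.20) / 35.61 = 235.8/35.61 = 6.622 mg/L.
Travel time t = 18.9·1000 / 1.1 = 17180 s = 4.773 h.
5.3%/h lost → k = −ln(1 − 0.053) = 0.05446 h⁻¹.
Applying C = C₀e^(−kt): 6.622 × 0.7711 = 5.107 mg/L.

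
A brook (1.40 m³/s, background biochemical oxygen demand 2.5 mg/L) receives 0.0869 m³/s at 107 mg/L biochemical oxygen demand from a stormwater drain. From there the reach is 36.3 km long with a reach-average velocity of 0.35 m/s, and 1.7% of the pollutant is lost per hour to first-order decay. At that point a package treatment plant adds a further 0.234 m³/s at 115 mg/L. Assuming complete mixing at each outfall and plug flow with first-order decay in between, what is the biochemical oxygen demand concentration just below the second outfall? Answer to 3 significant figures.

20.2 mg/L

Mass balance: C = (1.400·2.500 + 0.08690·107.0) / 1.487 = 12.80/1.487 = 8.607 mg/L; combined flow 1.487 m³/s.
Travel time t = 36.3·1000 / 0.35 = 103700 s = 28.81 h.
1.7%/h lost → k = −ln(1 − 0.017) = 0.01715 h⁻¹.
First-order decay: C = 8.607·exp(−k·t) = 8.607·0.6102 = 5.252 mg/L.
Second outfall: C = (1.487·5.252 + 0.2340·115.0)/1.721 = 20.18 mg/L.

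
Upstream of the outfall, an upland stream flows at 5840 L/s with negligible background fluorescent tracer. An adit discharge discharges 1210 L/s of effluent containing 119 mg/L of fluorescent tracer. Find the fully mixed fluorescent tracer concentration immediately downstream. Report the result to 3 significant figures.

Conservation of mass: C = (5840·0 + 1210·119.0) / 7050 = 144000/7050 = 20.42 mg/L.

20.4 mg/L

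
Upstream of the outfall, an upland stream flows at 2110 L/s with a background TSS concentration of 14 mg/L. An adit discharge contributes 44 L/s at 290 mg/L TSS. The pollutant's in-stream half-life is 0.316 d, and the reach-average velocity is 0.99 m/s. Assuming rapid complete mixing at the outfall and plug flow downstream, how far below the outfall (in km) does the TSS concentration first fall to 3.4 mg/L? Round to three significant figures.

68.4 km

After mixing, C = (2110·14.00 + 44.00·290.0) / 2154 = 42300/2154 = 19.64 mg/L.
Half-life 0.316 d → k = ln 2 / 0.316 = 2.194 d⁻¹.
Set 19.64·exp(−k·t) = 3.4 → t = ln(19.64/3.4)/k = 69080 s = 19.19 h.
Distance = v·t = 0.99·69080 = 68390 m = 68.39 km.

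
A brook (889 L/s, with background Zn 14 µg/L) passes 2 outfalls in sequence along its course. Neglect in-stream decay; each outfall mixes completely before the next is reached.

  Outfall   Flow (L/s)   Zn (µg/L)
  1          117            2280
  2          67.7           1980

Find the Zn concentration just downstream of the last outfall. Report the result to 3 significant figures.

Outfall 1: combined Q = 1006 L/s; C = (889.0·14.00 + 117.0·2280)/1006 = 277.5 µg/L.
Outfall 2: combined Q = 1074 L/s; C = (1006·277.5 + 67.70·1980)/1074 = 384.9 µg/L.

385 µg/L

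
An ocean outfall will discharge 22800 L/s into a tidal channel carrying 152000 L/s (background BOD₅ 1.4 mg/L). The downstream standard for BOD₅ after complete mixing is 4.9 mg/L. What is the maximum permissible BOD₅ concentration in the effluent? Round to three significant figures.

At the limit, (Qr·Cr + Qe·Cₑ)/(Qr + Qe) = 4.9:
Cₑ = (174800·4.9 − 152000·1.400) / 22800 = 28.23 mg/L.

28.2 mg/L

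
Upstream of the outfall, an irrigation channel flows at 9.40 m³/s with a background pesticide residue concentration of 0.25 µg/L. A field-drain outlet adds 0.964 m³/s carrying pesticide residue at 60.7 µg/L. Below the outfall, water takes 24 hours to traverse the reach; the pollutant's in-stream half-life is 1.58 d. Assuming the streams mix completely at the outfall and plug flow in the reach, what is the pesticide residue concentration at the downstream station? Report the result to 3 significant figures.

Mass balance: C = (9.400·0.2500 + 0.9640·60.70) / 10.36 = 60.86/10.36 = 5.873 µg/L.
Half-life 1.58 d → k = ln 2 / 1.58 = 0.4387 d⁻¹.
First-order decay: C = 5.873·exp(−k·t) = 5.873·0.6449 = 3.787 µg/L.

3.79 µg/L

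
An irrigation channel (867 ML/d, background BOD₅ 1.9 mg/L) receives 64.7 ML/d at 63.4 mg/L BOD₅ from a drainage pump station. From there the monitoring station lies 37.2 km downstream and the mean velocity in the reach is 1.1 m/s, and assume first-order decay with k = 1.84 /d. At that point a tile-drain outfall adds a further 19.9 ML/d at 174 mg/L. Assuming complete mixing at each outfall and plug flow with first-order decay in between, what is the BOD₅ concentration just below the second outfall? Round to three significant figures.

After mixing, C = (867.0·1.900 + 64.70·63.40) / 931.7 = 5749/931.7 = 6.171 mg/L; combined flow 931.7 ML/d.
Travel time t = 37.2·1000 / 1.1 = 33820 s = 9.394 h.
First-order decay: C = 6.171·exp(−k·t) = 6.171·0.4867 = 3.003 mg/L.
At the second outfall, C = (931.7·3.003 + 19.90·174.0) / (931.7 + 19.90) = 6.579 mg/L.

6.58 mg/L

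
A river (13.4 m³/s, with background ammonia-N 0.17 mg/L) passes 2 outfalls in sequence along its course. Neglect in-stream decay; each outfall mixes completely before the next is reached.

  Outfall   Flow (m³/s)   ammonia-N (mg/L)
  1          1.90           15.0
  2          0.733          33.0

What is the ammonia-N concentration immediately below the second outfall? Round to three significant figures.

3.43 mg/L

After outfall 1: Q = 13.40 + 1.900 = 15.30 m³/s; C = (13.40·0.1700 + 1.900·15.00)/15.30 = 2.012 mg/L.
After outfall 2: Q = 15.30 + 0.7330 = 16.03 m³/s; C = (15.30·2.012 + 0.7330·33.00)/16.03 = 3.428 mg/L.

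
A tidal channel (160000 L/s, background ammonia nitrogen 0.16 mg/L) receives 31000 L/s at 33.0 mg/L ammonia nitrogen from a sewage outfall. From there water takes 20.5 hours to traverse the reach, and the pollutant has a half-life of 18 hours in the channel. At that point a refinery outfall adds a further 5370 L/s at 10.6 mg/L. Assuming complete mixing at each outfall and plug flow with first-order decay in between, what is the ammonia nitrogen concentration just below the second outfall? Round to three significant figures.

2.71 mg/L

After mixing, C = (160000·0.1600 + 31000·33.00) / 191000 = 1049000/191000 = 5.490 mg/L; combined flow 191000 L/s.
Half-life 18 h → k = ln 2 / 18 = 0.03851 h⁻¹ = 0.9242 d⁻¹.
Decay over the reach: 5.490·exp(−kt) = 5.490·0.4541 = 2.493 mg/L.
Second outfall: C = (191000·2.493 + 5370·10.60)/196400 = 2.715 mg/L.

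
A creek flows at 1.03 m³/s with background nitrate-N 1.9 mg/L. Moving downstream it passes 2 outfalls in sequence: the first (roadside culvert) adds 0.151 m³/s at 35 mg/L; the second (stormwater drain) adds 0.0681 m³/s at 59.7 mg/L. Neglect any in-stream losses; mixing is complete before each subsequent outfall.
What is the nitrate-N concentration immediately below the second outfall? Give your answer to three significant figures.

Outfall 1: combined Q = 1.181 m³/s; C = (1.030·1.900 + 0.1510·35.00)/1.181 = 6.132 mg/L.
Outfall 2: combined Q = 1.249 m³/s; C = (1.181·6.132 + 0.06810·59.70)/1.249 = 9.053 mg/L.

9.05 mg/L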